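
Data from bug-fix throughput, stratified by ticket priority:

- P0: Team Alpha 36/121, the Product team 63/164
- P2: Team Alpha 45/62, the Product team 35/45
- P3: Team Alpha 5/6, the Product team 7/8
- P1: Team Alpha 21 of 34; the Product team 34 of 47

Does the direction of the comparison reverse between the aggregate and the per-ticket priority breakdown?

No

P0: Team Alpha 36/121 = 29.8%, the Product team 63/164 = 38.4% → the Product team
P2: Team Alpha 45/62 = 72.6%, the Product team 35/45 = 77.8% → the Product team
P3: Team Alpha 5/6 = 83.3%, the Product team 7/8 = 87.5% → the Product team
P1: Team Alpha 21/34 = 61.8%, the Product team 34/47 = 72.3% → the Product team
Overall: Team Alpha 107/223 = 48.0%, the Product team 139/264 = 52.7% → the Product team
The Product team wins overall and in every ticket group — no reversal.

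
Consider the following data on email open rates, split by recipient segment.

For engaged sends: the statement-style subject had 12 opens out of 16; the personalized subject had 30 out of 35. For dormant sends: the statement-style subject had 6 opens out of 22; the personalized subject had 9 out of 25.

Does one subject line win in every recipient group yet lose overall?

Engaged: the statement-style subject 12/16 = 75.0%, the personalized subject 30/35 = 85.7% → the personalized subject
Dormant: the statement-style subject 6/22 = 27.3%, the personalized subject 9/25 = 36.0% → the personalized subject
Overall: the statement-style subject 18/38 = 47.4%, the personalized subject 39/60 = 65.0% → the personalized subject
The personalized subject wins overall and in every recipient group — no reversal.

No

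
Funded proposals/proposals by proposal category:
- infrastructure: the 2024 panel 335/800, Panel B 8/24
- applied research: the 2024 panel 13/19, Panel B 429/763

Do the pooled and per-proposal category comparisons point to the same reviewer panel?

Infrastructure: the 2024 panel 335/800 = 41.9%, Panel B 8/24 = 33.3% → the 2024 panel
Applied research: the 2024 panel 13/19 = 68.4%, Panel B 429/763 = 56.2% → the 2024 panel
Overall: the 2024 panel 348/819 = 42.5%, Panel B 437/787 = 55.5% → Panel B
The 2024 panel wins each proposal group but Panel B wins overall — the comparison reverses. The 2024 panel's proposals skew toward infrastructure, which has a lower base rate.

No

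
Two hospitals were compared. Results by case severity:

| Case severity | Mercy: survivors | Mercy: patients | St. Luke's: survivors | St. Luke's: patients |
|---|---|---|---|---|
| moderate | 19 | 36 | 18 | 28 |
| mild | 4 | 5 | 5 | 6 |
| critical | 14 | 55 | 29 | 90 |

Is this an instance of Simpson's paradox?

No

Moderate: Mercy 19/36 = 52.8%, St. Luke's 18/28 = 64.3% → St. Luke's
Mild: Mercy 4/5 = 80.0%, St. Luke's 5/6 = 83.3% → St. Luke's
Critical: Mercy 14/55 = 25.5%, St. Luke's 29/90 = 32.2% → St. Luke's
Overall: Mercy 37/96 = 38.5%, St. Luke's 52/124 = 41.9% → St. Luke's
St. Luke's wins overall and in every case group — no reversal.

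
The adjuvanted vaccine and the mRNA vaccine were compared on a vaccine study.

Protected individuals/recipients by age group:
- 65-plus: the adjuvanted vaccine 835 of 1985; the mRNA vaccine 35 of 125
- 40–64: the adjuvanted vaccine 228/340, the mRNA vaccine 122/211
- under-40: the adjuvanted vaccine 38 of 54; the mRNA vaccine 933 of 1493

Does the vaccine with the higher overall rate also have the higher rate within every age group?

No

65-plus: the adjuvanted vaccine 835/1985 = 42.1%, the mRNA vaccine 35/125 = 28.0% → the adjuvanted vaccine
40–64: the adjuvanted vaccine 228/340 = 67.1%, the mRNA vaccine 122/211 = 57.8% → the adjuvanted vaccine
Under-40: the adjuvanted vaccine 38/54 = 70.4%, the mRNA vaccine 933/1493 = 62.5% → the adjuvanted vaccine
Overall: the adjuvanted vaccine 1101/2379 = 46.3%, the mRNA vaccine 1090/1829 = 59.6% → the mRNA vaccine
The adjuvanted vaccine wins each age group but the mRNA vaccine wins overall — the comparison reverses. The adjuvanted vaccine's recipients skew toward 65-plus, which has a lower base rate.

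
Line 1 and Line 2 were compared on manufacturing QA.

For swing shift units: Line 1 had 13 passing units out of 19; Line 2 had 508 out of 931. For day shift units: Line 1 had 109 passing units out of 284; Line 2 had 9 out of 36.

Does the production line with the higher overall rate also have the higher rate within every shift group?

Swing shift: Line 1 13/19 = 68.4%, Line 2 508/931 = 54.6% → Line 1
Day shift: Line 1 109/284 = 38.4%, Line 2 9/36 = 25.0% → Line 1
Overall: Line 1 122/303 = 40.3%, Line 2 517/967 = 53.5% → Line 2
Line 1 wins each shift group but Line 2 wins overall — the comparison reverses. Line 1's units skew toward day shift, which has a lower base rate.

No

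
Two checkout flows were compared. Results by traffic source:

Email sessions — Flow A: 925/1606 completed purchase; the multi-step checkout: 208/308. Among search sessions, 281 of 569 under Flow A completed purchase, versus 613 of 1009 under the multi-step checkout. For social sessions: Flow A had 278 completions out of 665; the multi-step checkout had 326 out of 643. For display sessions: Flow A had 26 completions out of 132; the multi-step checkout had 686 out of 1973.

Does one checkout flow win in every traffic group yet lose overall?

Yes

Email: Flow A 925/1606 = 57.6%, the multi-step checkout 208/308 = 67.5% → the multi-step checkout
Search: Flow A 281/569 = 49.4%, the multi-step checkout 613/1009 = 60.8% → the multi-step checkout
Social: Flow A 278/665 = 41.8%, the multi-step checkout 326/643 = 50.7% → the multi-step checkout
Display: Flow A 26/132 = 19.7%, the multi-step checkout 686/1973 = 34.8% → the multi-step checkout
Overall: Flow A 1510/2972 = 50.8%, the multi-step checkout 1833/3933 = 46.6% → Flow A
The multi-step checkout wins each traffic group but Flow A wins overall — the comparison reverses. The multi-step checkout's sessions skew toward display, which has a lower base rate.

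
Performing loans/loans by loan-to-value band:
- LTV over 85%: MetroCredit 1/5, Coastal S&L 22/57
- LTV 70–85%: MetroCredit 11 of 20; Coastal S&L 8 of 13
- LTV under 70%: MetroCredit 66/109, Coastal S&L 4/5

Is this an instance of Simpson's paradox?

LTV over 85%: MetroCredit 1/5 = 20.0%, Coastal S&L 22/57 = 38.6% → Coastal S&L
LTV 70–85%: MetroCredit 11/20 = 55.0%, Coastal S&L 8/13 = 61.5% → Coastal S&L
LTV under 70%: MetroCredit 66/109 = 60.6%, Coastal S&L 4/5 = 80.0% → Coastal S&L
Overall: MetroCredit 78/134 = 58.2%, Coastal S&L 34/75 = 45.3% → MetroCredit
Coastal S&L wins each loan-to-value group but MetroCredit wins overall — the comparison reverses. Coastal S&L's loans skew toward LTV over 85%, which has a lower base rate.

Yes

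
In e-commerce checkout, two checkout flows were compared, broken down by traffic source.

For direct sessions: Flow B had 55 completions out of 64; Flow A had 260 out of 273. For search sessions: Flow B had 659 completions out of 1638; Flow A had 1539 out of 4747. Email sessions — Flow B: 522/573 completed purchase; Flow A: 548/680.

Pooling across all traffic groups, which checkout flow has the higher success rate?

Direct: Flow B 55/64 = 85.9%, Flow A 260/273 = 95.2% → Flow A
Search: Flow B 659/1638 = 40.2%, Flow A 1539/4747 = 32.4% → Flow B
Email: Flow B 522/573 = 91.1%, Flow A 548/680 = 80.6% → Flow B
Overall: Flow B 1236/2275 = 54.3%, Flow A 2347/5700 = 41.2% → Flow B
(Neither sweeps every traffic group, but Flow B has the higher pooled rate.)

Flow B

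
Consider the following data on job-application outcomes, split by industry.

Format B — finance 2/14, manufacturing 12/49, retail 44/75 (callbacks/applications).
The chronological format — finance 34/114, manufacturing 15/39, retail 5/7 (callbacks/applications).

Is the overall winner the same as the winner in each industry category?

Finance: Format B 2/14 = 14.3%, the chronological format 34/114 = 29.8% → the chronological format
Manufacturing: Format B 12/49 = 24.5%, the chronological format 15/39 = 38.5% → the chronological format
Retail: Format B 44/75 = 58.7%, the chronological format 5/7 = 71.4% → the chronological format
Overall: Format B 58/138 = 42.0%, the chronological format 54/160 = 33.8% → Format B
The chronological format wins each industry group but Format B wins overall — the comparison reverses. The chronological format's applications skew toward finance, which has a lower base rate.

No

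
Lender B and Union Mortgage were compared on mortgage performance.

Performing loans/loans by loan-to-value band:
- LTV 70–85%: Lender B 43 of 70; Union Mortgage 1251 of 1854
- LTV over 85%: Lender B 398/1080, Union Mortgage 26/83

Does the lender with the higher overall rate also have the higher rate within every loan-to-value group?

LTV 70–85%: Lender B 43/70 = 61.4%, Union Mortgage 1251/1854 = 67.5% → Union Mortgage
LTV over 85%: Lender B 398/1080 = 36.9%, Union Mortgage 26/83 = 31.3% → Lender B
Overall: Lender B 441/1150 = 38.3%, Union Mortgage 1277/1937 = 65.9% → Union Mortgage
Neither sweeps: Lender B wins 1 of 2 groups, Union Mortgage wins 1. Union Mortgage wins overall but not every group — no Simpson reversal.

No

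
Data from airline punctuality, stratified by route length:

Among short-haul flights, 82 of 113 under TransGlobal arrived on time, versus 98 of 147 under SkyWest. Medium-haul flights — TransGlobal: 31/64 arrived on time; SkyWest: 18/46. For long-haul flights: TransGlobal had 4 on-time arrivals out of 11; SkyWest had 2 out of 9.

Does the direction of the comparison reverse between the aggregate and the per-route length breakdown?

Short-haul: TransGlobal 82/113 = 72.6%, SkyWest 98/147 = 66.7% → TransGlobal
Medium-haul: TransGlobal 31/64 = 48.4%, SkyWest 18/46 = 39.1% → TransGlobal
Long-haul: TransGlobal 4/11 = 36.4%, SkyWest 2/9 = 22.2% → TransGlobal
Overall: TransGlobal 117/188 = 62.2%, SkyWest 118/202 = 58.4% → TransGlobal
TransGlobal wins overall and in every route group — no reversal.

No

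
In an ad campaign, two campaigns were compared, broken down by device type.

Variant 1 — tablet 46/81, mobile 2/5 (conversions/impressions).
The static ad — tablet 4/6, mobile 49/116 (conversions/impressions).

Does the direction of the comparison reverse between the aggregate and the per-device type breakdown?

Yes

Tablet: Variant 1 46/81 = 56.8%, the static ad 4/6 = 66.7% → the static ad
Mobile: Variant 1 2/5 = 40.0%, the static ad 49/116 = 42.2% → the static ad
Overall: Variant 1 48/86 = 55.8%, the static ad 53/122 = 43.4% → Variant 1
The static ad wins each device group but Variant 1 wins overall — the comparison reverses. The static ad's impressions skew toward mobile, which has a lower base rate.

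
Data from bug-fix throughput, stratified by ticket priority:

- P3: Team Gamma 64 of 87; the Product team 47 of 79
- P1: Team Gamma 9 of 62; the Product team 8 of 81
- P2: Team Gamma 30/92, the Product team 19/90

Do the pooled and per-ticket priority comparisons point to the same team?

P3: Team Gamma 64/87 = 73.6%, the Product team 47/79 = 59.5% → Team Gamma
P1: Team Gamma 9/62 = 14.5%, the Product team 8/81 = 9.9% → Team Gamma
P2: Team Gamma 30/92 = 32.6%, the Product team 19/90 = 21.1% → Team Gamma
Overall: Team Gamma 103/241 = 42.7%, the Product team 74/250 = 29.6% → Team Gamma
Team Gamma wins overall and in every ticket group — no reversal.

Yes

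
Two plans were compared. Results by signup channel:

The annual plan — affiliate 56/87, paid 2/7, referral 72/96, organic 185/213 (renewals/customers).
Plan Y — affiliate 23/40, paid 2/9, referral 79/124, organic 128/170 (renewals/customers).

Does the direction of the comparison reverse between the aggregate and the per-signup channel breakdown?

No

Affiliate: the annual plan 56/87 = 64.4%, Plan Y 23/40 = 57.5% → the annual plan
Paid: the annual plan 2/7 = 28.6%, Plan Y 2/9 = 22.2% → the annual plan
Referral: the annual plan 72/96 = 75.0%, Plan Y 79/124 = 63.7% → the annual plan
Organic: the annual plan 185/213 = 86.9%, Plan Y 128/170 = 75.3% → the annual plan
Overall: the annual plan 315/403 = 78.2%, Plan Y 232/343 = 67.6% → the annual plan
The annual plan wins overall and in every signup group — no reversal.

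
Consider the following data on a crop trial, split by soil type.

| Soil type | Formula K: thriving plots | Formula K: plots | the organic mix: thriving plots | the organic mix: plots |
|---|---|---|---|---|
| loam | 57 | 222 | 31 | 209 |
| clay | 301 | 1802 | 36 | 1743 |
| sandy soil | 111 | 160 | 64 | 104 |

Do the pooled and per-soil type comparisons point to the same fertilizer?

Yes

Loam: Formula K 57/222 = 25.7%, the organic mix 31/209 = 14.8% → Formula K
Clay: Formula K 301/1802 = 16.7%, the organic mix 36/1743 = 2.1% → Formula K
Sandy soil: Formula K 111/160 = 69.4%, the organic mix 64/104 = 61.5% → Formula K
Overall: Formula K 469/2184 = 21.5%, the organic mix 131/2056 = 6.4% → Formula K
Formula K wins overall and in every soil group — no reversal.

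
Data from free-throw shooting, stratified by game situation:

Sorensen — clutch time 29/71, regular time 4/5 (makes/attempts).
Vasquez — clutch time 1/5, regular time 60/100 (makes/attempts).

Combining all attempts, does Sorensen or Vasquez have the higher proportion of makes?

Vasquez

Clutch time: Sorensen 29/71 = 40.8%, Vasquez 1/5 = 20.0% → Sorensen
Regular time: Sorensen 4/5 = 80.0%, Vasquez 60/100 = 60.0% → Sorensen
Overall: Sorensen 33/76 = 43.4%, Vasquez 61/105 = 58.1% → Vasquez
(Sorensen wins every game group but Vasquez wins overall — Sorensen's attempts skew toward the low-rate clutch time group.)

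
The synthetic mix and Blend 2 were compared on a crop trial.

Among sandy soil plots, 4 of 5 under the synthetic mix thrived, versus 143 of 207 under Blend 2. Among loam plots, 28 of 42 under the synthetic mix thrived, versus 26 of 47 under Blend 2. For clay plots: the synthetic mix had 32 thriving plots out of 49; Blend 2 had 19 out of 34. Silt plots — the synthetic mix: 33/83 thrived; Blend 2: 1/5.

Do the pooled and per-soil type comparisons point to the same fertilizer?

No

Sandy soil: the synthetic mix 4/5 = 80.0%, Blend 2 143/207 = 69.1% → the synthetic mix
Loam: the synthetic mix 28/42 = 66.7%, Blend 2 26/47 = 55.3% → the synthetic mix
Clay: the synthetic mix 32/49 = 65.3%, Blend 2 19/34 = 55.9% → the synthetic mix
Silt: the synthetic mix 33/83 = 39.8%, Blend 2 1/5 = 20.0% → the synthetic mix
Overall: the synthetic mix 97/179 = 54.2%, Blend 2 189/293 = 64.5% → Blend 2
The synthetic mix wins each soil group but Blend 2 wins overall — the comparison reverses. The synthetic mix's plots skew toward silt, which has a lower base rate.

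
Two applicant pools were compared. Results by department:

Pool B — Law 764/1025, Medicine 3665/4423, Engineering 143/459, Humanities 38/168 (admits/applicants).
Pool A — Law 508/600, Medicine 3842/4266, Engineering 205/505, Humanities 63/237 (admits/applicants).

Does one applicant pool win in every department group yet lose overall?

No

Law: Pool B 764/1025 = 74.5%, Pool A 508/600 = 84.7% → Pool A
Medicine: Pool B 3665/4423 = 82.9%, Pool A 3842/4266 = 90.1% → Pool A
Engineering: Pool B 143/459 = 31.2%, Pool A 205/505 = 40.6% → Pool A
Humanities: Pool B 38/168 = 22.6%, Pool A 63/237 = 26.6% → Pool A
Overall: Pool B 4610/6075 = 75.9%, Pool A 4618/5608 = 82.3% → Pool A
Pool A wins overall and in every department group — no reversal.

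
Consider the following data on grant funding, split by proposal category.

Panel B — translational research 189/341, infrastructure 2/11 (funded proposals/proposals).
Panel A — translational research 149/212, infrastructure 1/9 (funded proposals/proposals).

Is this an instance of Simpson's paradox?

Translational research: Panel B 189/341 = 55.4%, Panel A 149/212 = 70.3% → Panel A
Infrastructure: Panel B 2/11 = 18.2%, Panel A 1/9 = 11.1% → Panel B
Overall: Panel B 191/352 = 54.3%, Panel A 150/221 = 67.9% → Panel A
Neither sweeps: Panel B wins 1 of 2 groups, Panel A wins 1. Panel A wins overall but not every group — no Simpson reversal.

No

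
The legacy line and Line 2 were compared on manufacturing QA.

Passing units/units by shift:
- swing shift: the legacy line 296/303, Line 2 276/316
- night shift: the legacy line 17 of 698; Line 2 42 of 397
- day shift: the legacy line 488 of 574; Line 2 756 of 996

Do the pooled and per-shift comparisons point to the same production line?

No

Swing shift: the legacy line 296/303 = 97.7%, Line 2 276/316 = 87.3% → the legacy line
Night shift: the legacy line 17/698 = 2.4%, Line 2 42/397 = 10.6% → Line 2
Day shift: the legacy line 488/574 = 85.0%, Line 2 756/996 = 75.9% → the legacy line
Overall: the legacy line 801/1575 = 50.9%, Line 2 1074/1709 = 62.8% → Line 2
Neither sweeps: the legacy line wins 2 of 3 groups, Line 2 wins 1. Line 2 wins overall but not every group — no Simpson reversal.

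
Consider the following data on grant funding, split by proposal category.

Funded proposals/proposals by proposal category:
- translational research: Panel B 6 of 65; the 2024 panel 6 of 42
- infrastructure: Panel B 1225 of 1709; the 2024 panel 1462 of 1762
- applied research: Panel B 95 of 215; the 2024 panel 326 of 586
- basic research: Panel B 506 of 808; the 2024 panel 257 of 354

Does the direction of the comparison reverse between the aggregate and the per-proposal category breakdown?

No

Translational research: Panel B 6/65 = 9.2%, the 2024 panel 6/42 = 14.3% → the 2024 panel
Infrastructure: Panel B 1225/1709 = 71.7%, the 2024 panel 1462/1762 = 83.0% → the 2024 panel
Applied research: Panel B 95/215 = 44.2%, the 2024 panel 326/586 = 55.6% → the 2024 panel
Basic research: Panel B 506/808 = 62.6%, the 2024 panel 257/354 = 72.6% → the 2024 panel
Overall: Panel B 1832/2797 = 65.5%, the 2024 panel 2051/2744 = 74.7% → the 2024 panel
The 2024 panel wins overall and in every proposal group — no reversal.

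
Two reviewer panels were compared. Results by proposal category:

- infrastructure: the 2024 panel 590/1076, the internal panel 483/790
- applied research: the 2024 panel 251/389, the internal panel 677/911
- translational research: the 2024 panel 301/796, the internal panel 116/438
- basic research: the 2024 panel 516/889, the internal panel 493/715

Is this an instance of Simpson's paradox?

Infrastructure: the 2024 panel 590/1076 = 54.8%, the internal panel 483/790 = 61.1% → the internal panel
Applied research: the 2024 panel 251/389 = 64.5%, the internal panel 677/911 = 74.3% → the internal panel
Translational research: the 2024 panel 301/796 = 37.8%, the internal panel 116/438 = 26.5% → the 2024 panel
Basic research: the 2024 panel 516/889 = 58.0%, the internal panel 493/715 = 69.0% → the internal panel
Overall: the 2024 panel 1658/3150 = 52.6%, the internal panel 1769/2854 = 62.0% → the internal panel
Neither sweeps: the 2024 panel wins 1 of 4 groups, the internal panel wins 3. The internal panel wins overall but not every group — no Simpson reversal.

No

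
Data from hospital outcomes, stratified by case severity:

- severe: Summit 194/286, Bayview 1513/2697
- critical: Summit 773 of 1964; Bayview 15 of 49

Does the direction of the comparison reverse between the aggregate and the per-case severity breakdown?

Severe: Summit 194/286 = 67.8%, Bayview 1513/2697 = 56.1% → Summit
Critical: Summit 773/1964 = 39.4%, Bayview 15/49 = 30.6% → Summit
Overall: Summit 967/2250 = 43.0%, Bayview 1528/2746 = 55.6% → Bayview
Summit wins each case group but Bayview wins overall — the comparison reverses. Summit's patients skew toward critical, which has a lower base rate.

Yes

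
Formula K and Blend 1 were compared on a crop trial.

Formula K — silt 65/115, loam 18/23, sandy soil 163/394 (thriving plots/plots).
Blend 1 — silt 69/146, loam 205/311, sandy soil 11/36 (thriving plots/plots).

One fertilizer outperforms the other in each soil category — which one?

Silt: Formula K 65/115 = 56.5%, Blend 1 69/146 = 47.3% → Formula K
Loam: Formula K 18/23 = 78.3%, Blend 1 205/311 = 65.9% → Formula K
Sandy soil: Formula K 163/394 = 41.4%, Blend 1 11/36 = 30.6% → Formula K
Formula K has the higher rate in all 3 groups.

Formula K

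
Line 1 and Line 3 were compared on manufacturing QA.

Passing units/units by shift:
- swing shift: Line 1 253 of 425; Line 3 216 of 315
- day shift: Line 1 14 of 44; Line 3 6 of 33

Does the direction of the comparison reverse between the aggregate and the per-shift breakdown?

Swing shift: Line 1 253/425 = 59.5%, Line 3 216/315 = 68.6% → Line 3
Day shift: Line 1 14/44 = 31.8%, Line 3 6/33 = 18.2% → Line 1
Overall: Line 1 267/469 = 56.9%, Line 3 222/348 = 63.8% → Line 3
Neither sweeps: Line 1 wins 1 of 2 groups, Line 3 wins 1. Line 3 wins overall but not every group — no Simpson reversal.

No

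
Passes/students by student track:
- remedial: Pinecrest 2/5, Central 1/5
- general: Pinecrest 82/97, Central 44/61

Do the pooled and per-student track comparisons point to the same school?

Remedial: Pinecrest 2/5 = 40.0%, Central 1/5 = 20.0% → Pinecrest
General: Pinecrest 82/97 = 84.5%, Central 44/61 = 72.1% → Pinecrest
Overall: Pinecrest 84/102 = 82.4%, Central 45/66 = 68.2% → Pinecrest
Pinecrest wins overall and in every student group — no reversal.

Yes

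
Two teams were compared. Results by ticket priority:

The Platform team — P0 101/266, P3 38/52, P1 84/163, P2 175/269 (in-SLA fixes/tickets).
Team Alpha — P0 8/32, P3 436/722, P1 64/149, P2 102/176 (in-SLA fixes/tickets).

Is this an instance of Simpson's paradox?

P0: the Platform team 101/266 = 38.0%, Team Alpha 8/32 = 25.0% → the Platform team
P3: the Platform team 38/52 = 73.1%, Team Alpha 436/722 = 60.4% → the Platform team
P1: the Platform team 84/163 = 51.5%, Team Alpha 64/149 = 43.0% → the Platform team
P2: the Platform team 175/269 = 65.1%, Team Alpha 102/176 = 58.0% → the Platform team
Overall: the Platform team 398/750 = 53.1%, Team Alpha 610/1079 = 56.5% → Team Alpha
The Platform team wins each ticket group but Team Alpha wins overall — the comparison reverses. The Platform team's tickets skew toward P0, which has a lower base rate.

Yes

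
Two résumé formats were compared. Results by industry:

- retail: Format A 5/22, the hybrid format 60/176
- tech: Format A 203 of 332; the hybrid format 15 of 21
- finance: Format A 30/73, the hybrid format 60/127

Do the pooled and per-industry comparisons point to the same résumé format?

Retail: Format A 5/22 = 22.7%, the hybrid format 60/176 = 34.1% → the hybrid format
Tech: Format A 203/332 = 61.1%, the hybrid format 15/21 = 71.4% → the hybrid format
Finance: Format A 30/73 = 41.1%, the hybrid format 60/127 = 47.2% → the hybrid format
Overall: Format A 238/427 = 55.7%, the hybrid format 135/324 = 41.7% → Format A
The hybrid format wins each industry group but Format A wins overall — the comparison reverses. The hybrid format's applications skew toward retail, which has a lower base rate.

No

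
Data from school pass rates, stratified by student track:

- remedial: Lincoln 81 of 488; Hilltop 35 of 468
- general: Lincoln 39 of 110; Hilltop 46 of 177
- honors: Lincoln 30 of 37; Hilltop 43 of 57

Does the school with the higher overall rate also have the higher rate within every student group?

Yes

Remedial: Lincoln 81/488 = 16.6%, Hilltop 35/468 = 7.5% → Lincoln
General: Lincoln 39/110 = 35.5%, Hilltop 46/177 = 26.0% → Lincoln
Honors: Lincoln 30/37 = 81.1%, Hilltop 43/57 = 75.4% → Lincoln
Overall: Lincoln 150/635 = 23.6%, Hilltop 124/702 = 17.7% → Lincoln
Lincoln wins overall and in every student group — no reversal.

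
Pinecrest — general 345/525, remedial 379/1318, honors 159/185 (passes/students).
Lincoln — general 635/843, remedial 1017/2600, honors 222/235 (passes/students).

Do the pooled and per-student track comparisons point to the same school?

Yes

General: Pinecrest 345/525 = 65.7%, Lincoln 635/843 = 75.3% → Lincoln
Remedial: Pinecrest 379/1318 = 28.8%, Lincoln 1017/2600 = 39.1% → Lincoln
Honors: Pinecrest 159/185 = 85.9%, Lincoln 222/235 = 94.5% → Lincoln
Overall: Pinecrest 883/2028 = 43.5%, Lincoln 1874/3678 = 51.0% → Lincoln
Lincoln wins overall and in every student group — no reversal.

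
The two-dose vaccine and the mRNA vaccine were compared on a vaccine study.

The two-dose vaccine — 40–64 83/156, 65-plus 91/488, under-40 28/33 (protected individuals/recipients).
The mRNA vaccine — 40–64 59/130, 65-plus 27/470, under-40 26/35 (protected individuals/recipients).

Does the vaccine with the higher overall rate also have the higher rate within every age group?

40–64: the two-dose vaccine 83/156 = 53.2%, the mRNA vaccine 59/130 = 45.4% → the two-dose vaccine
65-plus: the two-dose vaccine 91/488 = 18.6%, the mRNA vaccine 27/470 = 5.7% → the two-dose vaccine
Under-40: the two-dose vaccine 28/33 = 84.8%, the mRNA vaccine 26/35 = 74.3% → the two-dose vaccine
Overall: the two-dose vaccine 202/677 = 29.8%, the mRNA vaccine 112/635 = 17.6% → the two-dose vaccine
The two-dose vaccine wins overall and in every age group — no reversal.

Yes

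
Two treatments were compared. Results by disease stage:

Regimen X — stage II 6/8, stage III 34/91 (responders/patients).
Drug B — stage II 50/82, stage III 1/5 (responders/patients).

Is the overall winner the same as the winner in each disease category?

No

Stage II: Regimen X 6/8 = 75.0%, Drug B 50/82 = 61.0% → Regimen X
Stage III: Regimen X 34/91 = 37.4%, Drug B 1/5 = 20.0% → Regimen X
Overall: Regimen X 40/99 = 40.4%, Drug B 51/87 = 58.6% → Drug B
Regimen X wins each disease group but Drug B wins overall — the comparison reverses. Regimen X's patients skew toward stage III, which has a lower base rate.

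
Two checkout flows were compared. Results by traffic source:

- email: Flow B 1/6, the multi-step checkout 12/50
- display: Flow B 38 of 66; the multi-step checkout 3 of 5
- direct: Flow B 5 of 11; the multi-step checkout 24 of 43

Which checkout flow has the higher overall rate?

Flow B

Email: Flow B 1/6 = 16.7%, the multi-step checkout 12/50 = 24.0% → the multi-step checkout
Display: Flow B 38/66 = 57.6%, the multi-step checkout 3/5 = 60.0% → the multi-step checkout
Direct: Flow B 5/11 = 45.5%, the multi-step checkout 24/43 = 55.8% → the multi-step checkout
Overall: Flow B 44/83 = 53.0%, the multi-step checkout 39/98 = 39.8% → Flow B
(The multi-step checkout wins every traffic group but Flow B wins overall — the multi-step checkout's sessions skew toward the low-rate email group.)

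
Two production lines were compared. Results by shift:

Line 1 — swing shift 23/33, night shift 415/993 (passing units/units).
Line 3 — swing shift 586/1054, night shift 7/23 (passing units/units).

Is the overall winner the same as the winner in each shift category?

No

Swing shift: Line 1 23/33 = 69.7%, Line 3 586/1054 = 55.6% → Line 1
Night shift: Line 1 415/993 = 41.8%, Line 3 7/23 = 30.4% → Line 1
Overall: Line 1 438/1026 = 42.7%, Line 3 593/1077 = 55.1% → Line 3
Line 1 wins each shift group but Line 3 wins overall — the comparison reverses. Line 1's units skew toward night shift, which has a lower base rate.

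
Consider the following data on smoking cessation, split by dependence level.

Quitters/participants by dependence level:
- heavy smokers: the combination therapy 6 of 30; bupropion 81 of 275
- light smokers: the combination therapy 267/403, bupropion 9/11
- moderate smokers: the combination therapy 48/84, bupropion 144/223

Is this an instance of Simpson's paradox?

Heavy smokers: the combination therapy 6/30 = 20.0%, bupropion 81/275 = 29.5% → bupropion
Light smokers: the combination therapy 267/403 = 66.3%, bupropion 9/11 = 81.8% → bupropion
Moderate smokers: the combination therapy 48/84 = 57.1%, bupropion 144/223 = 64.6% → bupropion
Overall: the combination therapy 321/517 = 62.1%, bupropion 234/509 = 46.0% → the combination therapy
Bupropion wins each dependence group but the combination therapy wins overall — the comparison reverses. Bupropion's participants skew toward heavy smokers, which has a lower base rate.

Yes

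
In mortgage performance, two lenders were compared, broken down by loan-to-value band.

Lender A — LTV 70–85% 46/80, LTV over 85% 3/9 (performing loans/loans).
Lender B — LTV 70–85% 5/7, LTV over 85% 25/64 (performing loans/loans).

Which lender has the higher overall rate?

Lender A

LTV 70–85%: Lender A 46/80 = 57.5%, Lender B 5/7 = 71.4% → Lender B
LTV over 85%: Lender A 3/9 = 33.3%, Lender B 25/64 = 39.1% → Lender B
Overall: Lender A 49/89 = 55.1%, Lender B 30/71 = 42.3% → Lender A
(Lender B wins every loan-to-value group but Lender A wins overall — Lender B's loans skew toward the low-rate LTV over 85% group.)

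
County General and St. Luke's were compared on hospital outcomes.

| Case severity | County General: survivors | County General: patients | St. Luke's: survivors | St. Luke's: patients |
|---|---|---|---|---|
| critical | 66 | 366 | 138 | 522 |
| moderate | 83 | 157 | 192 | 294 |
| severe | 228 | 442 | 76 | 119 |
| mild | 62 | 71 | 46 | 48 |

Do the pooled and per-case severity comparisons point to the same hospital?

Critical: County General 66/366 = 18.0%, St. Luke's 138/522 = 26.4% → St. Luke's
Moderate: County General 83/157 = 52.9%, St. Luke's 192/294 = 65.3% → St. Luke's
Severe: County General 228/442 = 51.6%, St. Luke's 76/119 = 63.9% → St. Luke's
Mild: County General 62/71 = 87.3%, St. Luke's 46/48 = 95.8% → St. Luke's
Overall: County General 439/1036 = 42.4%, St. Luke's 452/983 = 46.0% → St. Luke's
St. Luke's wins overall and in every case group — no reversal.

Yes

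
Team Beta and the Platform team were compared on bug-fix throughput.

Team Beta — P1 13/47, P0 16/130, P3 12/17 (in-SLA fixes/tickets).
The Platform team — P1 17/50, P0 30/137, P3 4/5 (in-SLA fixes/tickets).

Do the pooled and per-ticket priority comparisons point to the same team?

Yes

P1: Team Beta 13/47 = 27.7%, the Platform team 17/50 = 34.0% → the Platform team
P0: Team Beta 16/130 = 12.3%, the Platform team 30/137 = 21.9% → the Platform team
P3: Team Beta 12/17 = 70.6%, the Platform team 4/5 = 80.0% → the Platform team
Overall: Team Beta 41/194 = 21.1%, the Platform team 51/192 = 26.6% → the Platform team
The Platform team wins overall and in every ticket group — no reversal.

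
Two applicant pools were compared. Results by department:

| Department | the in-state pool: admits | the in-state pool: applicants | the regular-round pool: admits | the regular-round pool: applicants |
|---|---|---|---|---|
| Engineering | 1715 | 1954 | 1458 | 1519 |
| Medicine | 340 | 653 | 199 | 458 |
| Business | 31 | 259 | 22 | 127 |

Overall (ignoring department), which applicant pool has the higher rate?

the regular-round pool

Engineering: the in-state pool 1715/1954 = 87.8%, the regular-round pool 1458/1519 = 96.0% → the regular-round pool
Medicine: the in-state pool 340/653 = 52.1%, the regular-round pool 199/458 = 43.4% → the in-state pool
Business: the in-state pool 31/259 = 12.0%, the regular-round pool 22/127 = 17.3% → the regular-round pool
Overall: the in-state pool 2086/2866 = 72.8%, the regular-round pool 1679/2104 = 79.8% → the regular-round pool
(Neither sweeps every department group, but the regular-round pool has the higher pooled rate.)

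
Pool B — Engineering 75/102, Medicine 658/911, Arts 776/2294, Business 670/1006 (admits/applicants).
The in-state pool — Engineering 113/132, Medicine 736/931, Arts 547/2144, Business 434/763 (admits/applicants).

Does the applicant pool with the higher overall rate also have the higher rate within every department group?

Engineering: Pool B 75/102 = 73.5%, the in-state pool 113/132 = 85.6% → the in-state pool
Medicine: Pool B 658/911 = 72.2%, the in-state pool 736/931 = 79.1% → the in-state pool
Arts: Pool B 776/2294 = 33.8%, the in-state pool 547/2144 = 25.5% → Pool B
Business: Pool B 670/1006 = 66.6%, the in-state pool 434/763 = 56.9% → Pool B
Overall: Pool B 2179/4313 = 50.5%, the in-state pool 1830/3970 = 46.1% → Pool B
Neither sweeps: Pool B wins 2 of 4 groups, the in-state pool wins 2. Pool B wins overall but not every group — no Simpson reversal.

No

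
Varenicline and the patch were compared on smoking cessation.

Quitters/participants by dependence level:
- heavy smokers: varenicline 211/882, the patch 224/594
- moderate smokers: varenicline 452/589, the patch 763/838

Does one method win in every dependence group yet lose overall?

No

Heavy smokers: varenicline 211/882 = 23.9%, the patch 224/594 = 37.7% → the patch
Moderate smokers: varenicline 452/589 = 76.7%, the patch 763/838 = 91.1% → the patch
Overall: varenicline 663/1471 = 45.1%, the patch 987/1432 = 68.9% → the patch
The patch wins overall and in every dependence group — no reversal.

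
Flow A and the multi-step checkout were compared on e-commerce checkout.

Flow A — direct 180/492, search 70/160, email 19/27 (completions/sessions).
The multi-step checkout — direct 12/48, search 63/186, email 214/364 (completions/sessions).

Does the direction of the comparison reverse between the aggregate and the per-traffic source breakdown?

Yes

Direct: Flow A 180/492 = 36.6%, the multi-step checkout 12/48 = 25.0% → Flow A
Search: Flow A 70/160 = 43.8%, the multi-step checkout 63/186 = 33.9% → Flow A
Email: Flow A 19/27 = 70.4%, the multi-step checkout 214/364 = 58.8% → Flow A
Overall: Flow A 269/679 = 39.6%, the multi-step checkout 289/598 = 48.3% → the multi-step checkout
Flow A wins each traffic group but the multi-step checkout wins overall — the comparison reverses. Flow A's sessions skew toward direct, which has a lower base rate.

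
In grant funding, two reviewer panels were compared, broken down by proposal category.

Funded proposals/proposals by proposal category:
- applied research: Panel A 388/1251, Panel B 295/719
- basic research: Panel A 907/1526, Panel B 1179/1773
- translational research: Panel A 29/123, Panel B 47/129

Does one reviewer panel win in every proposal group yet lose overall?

Applied research: Panel A 388/1251 = 31.0%, Panel B 295/719 = 41.0% → Panel B
Basic research: Panel A 907/1526 = 59.4%, Panel B 1179/1773 = 66.5% → Panel B
Translational research: Panel A 29/123 = 23.6%, Panel B 47/129 = 36.4% → Panel B
Overall: Panel A 1324/2900 = 45.7%, Panel B 1521/2621 = 58.0% → Panel B
Panel B wins overall and in every proposal group — no reversal.

No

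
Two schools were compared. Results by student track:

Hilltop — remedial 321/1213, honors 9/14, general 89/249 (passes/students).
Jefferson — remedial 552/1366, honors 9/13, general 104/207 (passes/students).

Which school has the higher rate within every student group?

Remedial: Hilltop 321/1213 = 26.5%, Jefferson 552/1366 = 40.4% → Jefferson
Honors: Hilltop 9/14 = 64.3%, Jefferson 9/13 = 69.2% → Jefferson
General: Hilltop 89/249 = 35.7%, Jefferson 104/207 = 50.2% → Jefferson
Jefferson has the higher rate in all 3 groups.

Jefferson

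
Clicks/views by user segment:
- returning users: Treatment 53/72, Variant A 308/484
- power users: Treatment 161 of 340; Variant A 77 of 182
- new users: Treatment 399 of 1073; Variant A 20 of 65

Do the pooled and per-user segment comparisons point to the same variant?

No

Returning users: Treatment 53/72 = 73.6%, Variant A 308/484 = 63.6% → Treatment
Power users: Treatment 161/340 = 47.4%, Variant A 77/182 = 42.3% → Treatment
New users: Treatment 399/1073 = 37.2%, Variant A 20/65 = 30.8% → Treatment
Overall: Treatment 613/1485 = 41.3%, Variant A 405/731 = 55.4% → Variant A
Treatment wins each user group but Variant A wins overall — the comparison reverses. Treatment's views skew toward new users, which has a lower base rate.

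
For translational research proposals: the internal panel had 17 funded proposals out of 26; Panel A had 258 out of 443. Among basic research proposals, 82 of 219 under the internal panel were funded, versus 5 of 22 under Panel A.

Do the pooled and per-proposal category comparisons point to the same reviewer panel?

No

Translational research: the internal panel 17/26 = 65.4%, Panel A 258/443 = 58.2% → the internal panel
Basic research: the internal panel 82/219 = 37.4%, Panel A 5/22 = 22.7% → the internal panel
Overall: the internal panel 99/245 = 40.4%, Panel A 263/465 = 56.6% → Panel A
The internal panel wins each proposal group but Panel A wins overall — the comparison reverses. The internal panel's proposals skew toward basic research, which has a lower base rate.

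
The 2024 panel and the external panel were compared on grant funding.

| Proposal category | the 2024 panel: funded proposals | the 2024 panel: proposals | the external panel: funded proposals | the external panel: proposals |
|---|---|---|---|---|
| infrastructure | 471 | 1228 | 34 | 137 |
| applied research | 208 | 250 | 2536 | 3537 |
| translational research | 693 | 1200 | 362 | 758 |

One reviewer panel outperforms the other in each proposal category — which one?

Infrastructure: the 2024 panel 471/1228 = 38.4%, the external panel 34/137 = 24.8% → the 2024 panel
Applied research: the 2024 panel 208/250 = 83.2%, the external panel 2536/3537 = 71.7% → the 2024 panel
Translational research: the 2024 panel 693/1200 = 57.8%, the external panel 362/758 = 47.8% → the 2024 panel
The 2024 panel has the higher rate in all 3 groups.

the 2024 panel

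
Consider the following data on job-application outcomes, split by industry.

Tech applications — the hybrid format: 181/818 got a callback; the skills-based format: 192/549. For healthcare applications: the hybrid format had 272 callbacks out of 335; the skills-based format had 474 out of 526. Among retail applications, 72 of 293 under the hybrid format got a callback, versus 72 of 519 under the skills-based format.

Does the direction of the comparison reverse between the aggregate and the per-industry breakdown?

Tech: the hybrid format 181/818 = 22.1%, the skills-based format 192/549 = 35.0% → the skills-based format
Healthcare: the hybrid format 272/335 = 81.2%, the skills-based format 474/526 = 90.1% → the skills-based format
Retail: the hybrid format 72/293 = 24.6%, the skills-based format 72/519 = 13.9% → the hybrid format
Overall: the hybrid format 525/1446 = 36.3%, the skills-based format 738/1594 = 46.3% → the skills-based format
Neither sweeps: the hybrid format wins 1 of 3 groups, the skills-based format wins 2. The skills-based format wins overall but not every group — no Simpson reversal.

No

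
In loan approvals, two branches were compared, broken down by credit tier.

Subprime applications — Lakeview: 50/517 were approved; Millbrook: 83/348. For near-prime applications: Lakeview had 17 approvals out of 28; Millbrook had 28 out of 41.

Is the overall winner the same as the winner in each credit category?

Yes

Subprime: Lakeview 50/517 = 9.7%, Millbrook 83/348 = 23.9% → Millbrook
Near-prime: Lakeview 17/28 = 60.7%, Millbrook 28/41 = 68.3% → Millbrook
Overall: Lakeview 67/545 = 12.3%, Millbrook 111/389 = 28.5% → Millbrook
Millbrook wins overall and in every credit group — no reversal.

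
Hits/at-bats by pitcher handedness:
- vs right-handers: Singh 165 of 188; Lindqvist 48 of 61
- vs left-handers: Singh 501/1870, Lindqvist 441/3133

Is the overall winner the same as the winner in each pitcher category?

Yes

Vs right-handers: Singh 165/188 = 87.8%, Lindqvist 48/61 = 78.7% → Singh
Vs left-handers: Singh 501/1870 = 26.8%, Lindqvist 441/3133 = 14.1% → Singh
Overall: Singh 666/2058 = 32.4%, Lindqvist 489/3194 = 15.3% → Singh
Singh wins overall and in every pitcher group — no reversal.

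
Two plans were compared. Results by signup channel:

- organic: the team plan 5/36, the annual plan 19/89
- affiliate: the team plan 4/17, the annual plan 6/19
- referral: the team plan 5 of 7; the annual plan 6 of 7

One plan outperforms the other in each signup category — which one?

the annual plan

Organic: the team plan 5/36 = 13.9%, the annual plan 19/89 = 21.3% → the annual plan
Affiliate: the team plan 4/17 = 23.5%, the annual plan 6/19 = 31.6% → the annual plan
Referral: the team plan 5/7 = 71.4%, the annual plan 6/7 = 85.7% → the annual plan
The annual plan has the higher rate in all 3 groups.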